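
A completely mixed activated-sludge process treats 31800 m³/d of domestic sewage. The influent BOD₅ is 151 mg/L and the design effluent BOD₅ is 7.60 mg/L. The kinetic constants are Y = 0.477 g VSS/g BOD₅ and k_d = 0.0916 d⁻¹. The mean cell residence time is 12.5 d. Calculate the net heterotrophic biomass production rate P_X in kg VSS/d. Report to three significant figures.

P_X ≈ 1010 kg VSS/d

Correct the yield for decay: Y_obs = Y/(1 + k_d θ_c) = 0.477 / (1 + 0.0916 × 12.5) = 0.477 / 2.145 = 0.2224.
Mass of BOD₅ removed per day: Q(S₀ − S) = 31800 × 143.4 g/m³ = 4560 kg/d.
So the net sludge growth is P_X = 0.2224 × 4560 = 1014 kg VSS/d.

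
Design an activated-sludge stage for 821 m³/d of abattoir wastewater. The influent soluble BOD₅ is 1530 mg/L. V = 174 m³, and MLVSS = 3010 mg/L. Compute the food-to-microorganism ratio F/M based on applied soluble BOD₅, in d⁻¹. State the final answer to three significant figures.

F/M ≈ 2.40 d⁻¹

Food-to-microorganism ratio F/M = Q S₀ / (V X) = 821 × 1530 / (174.0 × 3010) = 2.398 d⁻¹.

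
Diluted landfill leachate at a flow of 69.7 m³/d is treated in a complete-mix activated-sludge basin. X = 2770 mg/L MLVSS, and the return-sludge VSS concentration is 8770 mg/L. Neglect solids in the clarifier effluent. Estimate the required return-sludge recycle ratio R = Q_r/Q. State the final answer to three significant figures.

R ≈ 0.462

Mass balance around the secondary clarifier (neglecting effluent solids): R = X / (X_r − X) = 2770 / (8770 − 2770) = 0.4617.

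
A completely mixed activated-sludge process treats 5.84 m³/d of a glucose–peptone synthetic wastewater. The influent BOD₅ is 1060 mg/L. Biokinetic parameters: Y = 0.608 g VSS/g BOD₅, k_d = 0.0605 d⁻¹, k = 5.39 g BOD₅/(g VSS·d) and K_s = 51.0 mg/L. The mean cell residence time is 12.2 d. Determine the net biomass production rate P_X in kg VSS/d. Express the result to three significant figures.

Effluent substrate depends only on kinetics and SRT: S = K_s(1 + k_d θ_c) / [θ_c(Yk − k_d) − 1] = 51.0 × (1 + 0.0605 × 12.2) / [12.2 × (0.608 × 5.39 − 0.0605) − 1] = 88.64 / 38.24 = 2.318 mg/L.
Observed yield with endogenous decay: Y_obs = Y / (1 + k_d·θ_c) = 0.608 / (1 + 0.0605 × 12.2) = 0.608 / 1.738 = 0.3498 g VSS/g BOD₅.
ΔS = 1060 − 2.32 = 1058 mg/L, so the substrate removal rate is 5.84 × 1058/1000 = 6.177 kg BOD₅/d.
Biomass produced: P_X = Y_obs·Q·ΔS = 0.3498 × 6.177 ≈ 2.161 kg VSS/d.

P_X ≈ 2.16 kg VSS/d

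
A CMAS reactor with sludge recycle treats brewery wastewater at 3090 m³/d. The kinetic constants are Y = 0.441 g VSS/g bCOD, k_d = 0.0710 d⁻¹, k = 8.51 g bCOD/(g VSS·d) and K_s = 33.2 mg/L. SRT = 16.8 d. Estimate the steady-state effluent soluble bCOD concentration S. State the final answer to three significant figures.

From the Monod/SRT balance for a CMAS, S = K_s·(1+k_d θ_c)/[θ_c·(Y k − k_d) − 1] = 33.2 × (1 + 0.0710 × 16.8) / [16.8 × (0.441 × 8.51 − 0.0710) − 1] = 72.80 / 60.86 = 1.196 mg/L.

S ≈ 1.20 mg/L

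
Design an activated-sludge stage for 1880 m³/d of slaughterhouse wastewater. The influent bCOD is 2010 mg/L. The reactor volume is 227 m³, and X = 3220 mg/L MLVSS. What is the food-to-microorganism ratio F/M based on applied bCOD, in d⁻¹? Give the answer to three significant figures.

Food-to-microorganism ratio F/M = Q S₀ / (V X) = 1880 × 2010 / (227.0 × 3220) = 5.170 d⁻¹.

F/M ≈ 5.17 d⁻¹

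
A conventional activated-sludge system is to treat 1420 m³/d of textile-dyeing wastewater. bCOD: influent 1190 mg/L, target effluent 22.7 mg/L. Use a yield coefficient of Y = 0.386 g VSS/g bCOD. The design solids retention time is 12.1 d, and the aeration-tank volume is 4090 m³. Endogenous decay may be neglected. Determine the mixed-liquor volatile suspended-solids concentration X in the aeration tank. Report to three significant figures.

From V·X = Y·Q·(S₀ − S)·θ_c (decay neglected): X = 0.386 × 1420 × (1190 − 22.7) × 12.1 / 4090 = 1893 mg/L.

X ≈ 1890 mg/L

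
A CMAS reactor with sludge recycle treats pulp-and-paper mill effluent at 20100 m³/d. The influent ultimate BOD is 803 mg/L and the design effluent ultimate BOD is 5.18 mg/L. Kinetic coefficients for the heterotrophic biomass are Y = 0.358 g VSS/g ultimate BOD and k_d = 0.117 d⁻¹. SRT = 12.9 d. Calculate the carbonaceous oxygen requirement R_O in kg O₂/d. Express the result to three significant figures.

The observed yield is Y_obs = Y/(1 + k_d·θ_c) = 0.358 / (1 + 0.117 × 12.9) = 0.358 / 2.509 = 0.1427 g VSS per g ultimate BOD removed.
Q·(S₀ − S) = 20100 × (803 − 5.18) × 10⁻³ = 16036 kg/d removed.
Net sludge production P_X = 0.1427 × 16036 = 2288 kg VSS/d.
R_O = Q·ΔS − 1.42 P_X = 16036 − 3249 = 12787 kg O₂/d.

R_O ≈ 12800 kg O₂/d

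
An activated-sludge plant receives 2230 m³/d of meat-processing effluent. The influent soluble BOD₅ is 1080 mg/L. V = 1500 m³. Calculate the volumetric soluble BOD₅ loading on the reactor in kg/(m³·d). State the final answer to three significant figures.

Volumetric loading L_v = Q·S₀ / V = 2230 × 1080 g/m³ / 1500 m³ = 1606 g/(m³·d) = 1.606 kg soluble BOD₅/(m³·d).

L_v ≈ 1.61 kg soluble BOD₅/(m³·d)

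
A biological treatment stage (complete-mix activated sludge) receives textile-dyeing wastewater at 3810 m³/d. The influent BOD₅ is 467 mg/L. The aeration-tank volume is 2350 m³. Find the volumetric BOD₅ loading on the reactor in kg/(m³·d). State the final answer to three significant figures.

L_v ≈ 0.757 kg BOD₅/(m³·d)

Applied BOD₅ load per unit volume = Q·S₀/V = (3810 × 467/1000)/2350 = 0.7571 kg BOD₅·m⁻³·d⁻¹.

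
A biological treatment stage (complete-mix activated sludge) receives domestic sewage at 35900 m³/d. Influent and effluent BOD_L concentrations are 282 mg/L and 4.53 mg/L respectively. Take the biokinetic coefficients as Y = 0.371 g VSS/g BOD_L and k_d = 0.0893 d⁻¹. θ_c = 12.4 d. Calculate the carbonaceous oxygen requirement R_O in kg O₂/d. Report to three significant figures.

Correct the yield for decay: Y_obs = Y/(1 + k_d θ_c) = 0.371 / (1 + 0.0893 × 12.4) = 0.371 / 2.107 = 0.1761.
Substrate removed = Q·(S₀ − S) = 35900 m³/d × (282 − 4.53) g/m³ = 9.96×10^6 g/d = 9961 kg/d.
P_X = Y_obs·Q·(S₀ − S) = 0.1761 × 9961 = 1754 kg VSS/d.
Carbonaceous O₂ demand = substrate oxidised − cell-mass equivalent = 9961 − 1.42 × 1754 = 7471 kg O₂/d.

R_O ≈ 7470 kg O₂/d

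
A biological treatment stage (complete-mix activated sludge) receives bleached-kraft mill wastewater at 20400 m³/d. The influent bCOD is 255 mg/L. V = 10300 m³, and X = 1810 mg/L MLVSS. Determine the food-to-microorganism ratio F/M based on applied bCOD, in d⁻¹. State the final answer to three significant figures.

F/M ≈ 0.279 d⁻¹

Food-to-microorganism ratio F/M = Q S₀ / (V X) = 20400 × 255 / (10300 × 1810) = 0.2790 d⁻¹.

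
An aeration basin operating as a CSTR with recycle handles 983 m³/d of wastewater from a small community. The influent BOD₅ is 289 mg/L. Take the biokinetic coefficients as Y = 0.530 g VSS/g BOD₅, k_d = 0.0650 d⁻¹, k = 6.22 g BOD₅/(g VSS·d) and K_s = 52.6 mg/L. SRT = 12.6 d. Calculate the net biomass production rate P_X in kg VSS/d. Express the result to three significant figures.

P_X ≈ 82.1 kg VSS/d

For a completely mixed reactor with recycle the Lawrence–McCarty relation gives S = K_s·(1 + k_d·θ_c) / [θ_c·(Y·k − k_d) − 1] = 52.6 × (1 + 0.0650 × 12.6) / [12.6 × (0.530 × 6.22 − 0.0650) − 1] = 95.68 / 39.72 = 2.409 mg/L.
Correct the yield for decay: Y_obs = Y/(1 + k_d θ_c) = 0.530 / (1 + 0.0650 × 12.6) = 0.530 / 1.819 = 0.2914.
Mass of BOD₅ removed per day: Q(S₀ − S) = 983 × 286.6 g/m³ = 281.7 kg/d.
P_X = Y_obs · Q(S₀ − S) = 0.2914 × 281.7 = 82.08 kg VSS/d.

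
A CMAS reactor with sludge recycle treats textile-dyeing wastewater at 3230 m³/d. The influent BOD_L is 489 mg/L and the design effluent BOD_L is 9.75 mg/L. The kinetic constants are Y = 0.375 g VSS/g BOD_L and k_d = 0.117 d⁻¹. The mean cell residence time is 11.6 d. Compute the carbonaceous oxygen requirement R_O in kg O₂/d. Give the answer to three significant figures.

Observed yield with endogenous decay: Y_obs = Y / (1 + k_d·θ_c) = 0.375 / (1 + 0.117 × 11.6) = 0.375 / 2.357 = 0.1591 g VSS/g BOD_L.
Q·(S₀ − S) = 3230 × (489 − 9.75) × 10⁻³ = 1548 kg/d removed.
Net sludge production P_X = 0.1591 × 1548 = 246.3 kg VSS/d.
R_O = Q·(S₀ − S) − 1.42·P_X = 1548 − 1.42 × 246.3 = 1198 kg O₂/d.

R_O ≈ 1200 kg O₂/d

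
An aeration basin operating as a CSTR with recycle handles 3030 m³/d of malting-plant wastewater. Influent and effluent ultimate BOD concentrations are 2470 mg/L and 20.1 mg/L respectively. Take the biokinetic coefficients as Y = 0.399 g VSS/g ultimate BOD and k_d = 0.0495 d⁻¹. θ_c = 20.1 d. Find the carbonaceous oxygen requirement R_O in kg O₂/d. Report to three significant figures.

Correct the yield for decay: Y_obs = Y/(1 + k_d θ_c) = 0.399 / (1 + 0.0495 × 20.1) = 0.399 / 1.995 = 0.2000.
Substrate removed = Q·(S₀ − S) = 3030 m³/d × (2470 − 20.1) g/m³ = 7.42×10^6 g/d = 7423 kg/d.
Net sludge production P_X = 0.2000 × 7423 = 1485 kg VSS/d.
R_O = Q·ΔS − 1.42 P_X = 7423 − 2108 = 5315 kg O₂/d.

R_O ≈ 5310 kg O₂/d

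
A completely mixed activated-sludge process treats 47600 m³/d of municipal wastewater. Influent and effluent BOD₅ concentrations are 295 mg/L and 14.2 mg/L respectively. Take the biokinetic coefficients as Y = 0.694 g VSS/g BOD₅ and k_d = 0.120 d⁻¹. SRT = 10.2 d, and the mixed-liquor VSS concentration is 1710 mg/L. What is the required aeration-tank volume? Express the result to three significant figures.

V ≈ 24900 m³

From the SRT design equation V = Y Q (S₀−S) θ_c / [X (1 + k_d θ_c)] = 0.694 × 47600 × (295 − 14.2) × 10.2 / [1710 × (1 + 0.120 × 10.2)] = 9.46×10^7 / 3803 = 24879 m³.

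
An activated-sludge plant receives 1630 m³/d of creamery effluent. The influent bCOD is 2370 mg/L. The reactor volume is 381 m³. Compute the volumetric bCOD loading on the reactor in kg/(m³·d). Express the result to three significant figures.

Volumetric loading L_v = Q·S₀ / V = 1630 × 2370 g/m³ / 381.0 m³ = 10139 g/(m³·d) = 10.14 kg bCOD/(m³·d).

L_v ≈ 10.1 kg bCOD/(m³·d)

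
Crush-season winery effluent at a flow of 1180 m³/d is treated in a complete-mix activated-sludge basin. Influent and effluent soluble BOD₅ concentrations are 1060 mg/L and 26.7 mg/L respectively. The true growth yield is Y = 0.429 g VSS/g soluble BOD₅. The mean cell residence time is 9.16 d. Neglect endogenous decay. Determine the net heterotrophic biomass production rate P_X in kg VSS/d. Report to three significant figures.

No decay correction is needed, so Y_obs = Y = 0.429.
ΔS = 1060 − 26.7 = 1033 mg/L, so the substrate removal rate is 1180 × 1033/1000 = 1219 kg soluble BOD₅/d.
P_X = Y_obs · Q(S₀ − S) = 0.4290 × 1219 = 523.1 kg VSS/d.

P_X ≈ 523 kg VSS/d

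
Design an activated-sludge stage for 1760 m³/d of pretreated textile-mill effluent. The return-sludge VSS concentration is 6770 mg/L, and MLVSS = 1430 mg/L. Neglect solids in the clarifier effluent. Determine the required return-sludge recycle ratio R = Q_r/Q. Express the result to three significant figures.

R ≈ 0.268

Solids balance on the clarifier gives (1+R)X = R·X_r, so R = X/(X_r − X) = 1430 / (6770 − 1430) = 0.2678.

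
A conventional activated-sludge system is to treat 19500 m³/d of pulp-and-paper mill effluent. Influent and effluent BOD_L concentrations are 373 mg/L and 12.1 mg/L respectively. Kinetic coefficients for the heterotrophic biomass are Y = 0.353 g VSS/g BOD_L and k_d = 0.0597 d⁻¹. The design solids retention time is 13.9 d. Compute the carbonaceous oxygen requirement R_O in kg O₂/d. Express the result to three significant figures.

Y_obs = Y / (1 + k_d θ_c) = 0.353 / (1 + 0.0597 × 13.9) = 0.353 / 1.830 = 0.1929.
ΔS = 373 − 12.1 = 360.9 mg/L, so the substrate removal rate is 19500 × 360.9/1000 = 7038 kg BOD_L/d.
Net sludge production P_X = 0.1929 × 7038 = 1358 kg VSS/d.
R_O = Q·(S₀ − S) − 1.42·P_X = 7038 − 1.42 × 1358 = 5110 kg O₂/d.

R_O ≈ 5110 kg O₂/d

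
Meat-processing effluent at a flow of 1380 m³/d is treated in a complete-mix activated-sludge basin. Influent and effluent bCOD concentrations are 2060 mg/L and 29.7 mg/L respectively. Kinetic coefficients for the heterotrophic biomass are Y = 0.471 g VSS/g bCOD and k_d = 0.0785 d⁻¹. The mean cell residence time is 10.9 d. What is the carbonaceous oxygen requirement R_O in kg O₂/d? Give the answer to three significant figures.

R_O ≈ 1790 kg O₂/d

Y_obs = Y / (1 + k_d θ_c) = 0.471 / (1 + 0.0785 × 10.9) = 0.471 / 1.856 = 0.2538.
Substrate removed = Q·(S₀ − S) = 1380 m³/d × (2060 − 29.7) g/m³ = 2.8×10^6 g/d = 2802 kg/d.
P_X = Y_obs·Q·(S₀ − S) = 0.2538 × 2802 = 711.2 kg VSS/d.
R_O = Q·ΔS − 1.42 P_X = 2802 − 1010 = 1792 kg O₂/d.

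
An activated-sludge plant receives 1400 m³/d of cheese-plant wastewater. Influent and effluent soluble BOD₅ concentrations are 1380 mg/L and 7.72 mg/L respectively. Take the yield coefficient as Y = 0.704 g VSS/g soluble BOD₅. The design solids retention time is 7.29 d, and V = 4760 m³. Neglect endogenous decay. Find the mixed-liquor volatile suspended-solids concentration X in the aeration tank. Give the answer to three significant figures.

X ≈ 2070 mg/L

From V·X = Y·Q·(S₀ − S)·θ_c (decay neglected): X = 0.704 × 1400 × (1380 − 7.72) × 7.29 / 4760 = 2071 mg/L.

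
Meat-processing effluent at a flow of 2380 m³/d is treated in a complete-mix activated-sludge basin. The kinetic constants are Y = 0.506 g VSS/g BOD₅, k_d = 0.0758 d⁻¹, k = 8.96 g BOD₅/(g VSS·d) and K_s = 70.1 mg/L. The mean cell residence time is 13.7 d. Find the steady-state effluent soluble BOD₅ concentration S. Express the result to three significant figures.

S ≈ 2.38 mg/L

Effluent substrate depends only on kinetics and SRT: S = K_s(1 + k_d θ_c) / [θ_c(Yk − k_d) − 1] = 70.1 × (1 + 0.0758 × 13.7) / [13.7 × (0.506 × 8.96 − 0.0758) − 1] = 142.9 / 60.07 = 2.379 mg/L.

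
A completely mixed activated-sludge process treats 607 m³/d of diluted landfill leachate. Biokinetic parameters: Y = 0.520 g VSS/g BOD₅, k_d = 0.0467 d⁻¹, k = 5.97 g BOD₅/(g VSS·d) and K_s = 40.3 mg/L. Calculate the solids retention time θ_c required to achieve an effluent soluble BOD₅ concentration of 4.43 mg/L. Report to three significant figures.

θ_c ≈ 3.84 d

At the target effluent, Y k S/(K_s+S) = 0.520×5.97×4.43/44.73 = 0.3075 d⁻¹.
1/θ_c = 0.3075 − 0.0467 = 0.2608 d⁻¹, so θ_c = 3.835 d.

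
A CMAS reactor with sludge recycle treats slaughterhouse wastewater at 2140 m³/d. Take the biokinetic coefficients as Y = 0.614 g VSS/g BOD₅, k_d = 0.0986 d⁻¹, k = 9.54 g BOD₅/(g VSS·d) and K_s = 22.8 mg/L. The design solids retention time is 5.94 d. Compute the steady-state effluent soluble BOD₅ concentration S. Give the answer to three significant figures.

S ≈ 1.09 mg/L

From the Monod/SRT balance for a CMAS, S = K_s·(1+k_d θ_c)/[θ_c·(Y k − k_d) − 1] = 22.8 × (1 + 0.0986 × 5.94) / [5.94 × (0.614 × 9.54 − 0.0986) − 1] = 36.15 / 33.21 = 1.089 mg/L.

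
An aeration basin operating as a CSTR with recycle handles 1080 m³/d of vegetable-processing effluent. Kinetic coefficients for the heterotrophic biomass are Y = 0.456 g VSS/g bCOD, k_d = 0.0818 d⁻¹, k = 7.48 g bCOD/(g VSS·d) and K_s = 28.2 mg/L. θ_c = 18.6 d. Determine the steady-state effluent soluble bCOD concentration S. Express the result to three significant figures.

S ≈ 1.17 mg/L

Effluent substrate depends only on kinetics and SRT: S = K_s(1 + k_d θ_c) / [θ_c(Yk − k_d) − 1] = 28.2 × (1 + 0.0818 × 18.6) / [18.6 × (0.456 × 7.48 − 0.0818) − 1] = 71.11 / 60.92 = 1.167 mg/L.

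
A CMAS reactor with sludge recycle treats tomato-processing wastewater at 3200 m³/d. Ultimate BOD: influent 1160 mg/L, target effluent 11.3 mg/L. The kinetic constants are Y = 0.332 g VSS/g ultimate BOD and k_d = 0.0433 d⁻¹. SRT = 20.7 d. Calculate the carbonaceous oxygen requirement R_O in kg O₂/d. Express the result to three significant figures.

R_O ≈ 2760 kg O₂/d

Y_obs = Y / (1 + k_d θ_c) = 0.332 / (1 + 0.0433 × 20.7) = 0.332 / 1.896 = 0.1751.
Substrate removed = Q·(S₀ − S) = 3200 m³/d × (1160 − 11.3) g/m³ = 3.68×10^6 g/d = 3676 kg/d.
P_X = Y_obs·Q·(S₀ − S) = 0.1751 × 3676 = 643.6 kg VSS/d.
R_O = Q·ΔS − 1.42 P_X = 3676 − 913.8 = 2762 kg O₂/d.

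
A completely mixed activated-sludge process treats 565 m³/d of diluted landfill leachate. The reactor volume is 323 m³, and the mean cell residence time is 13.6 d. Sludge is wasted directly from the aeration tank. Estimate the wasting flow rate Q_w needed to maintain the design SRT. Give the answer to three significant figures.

Q_w ≈ 23.8 m³/d

With mixed-liquor wasting, θ_c = V/Q_w, so Q_w = V/θ_c = 323.0/13.6 = 23.75 m³/d.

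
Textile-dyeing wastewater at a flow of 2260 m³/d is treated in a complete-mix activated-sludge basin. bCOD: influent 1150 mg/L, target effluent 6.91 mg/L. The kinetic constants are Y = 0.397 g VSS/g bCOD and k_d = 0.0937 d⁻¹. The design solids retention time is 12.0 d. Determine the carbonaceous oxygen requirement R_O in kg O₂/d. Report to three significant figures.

The observed yield is Y_obs = Y/(1 + k_d·θ_c) = 0.397 / (1 + 0.0937 × 12.0) = 0.397 / 2.124 = 0.1869 g VSS per g bCOD removed.
ΔS = 1150 − 6.91 = 1143 mg/L, so the substrate removal rate is 2260 × 1143/1000 = 2583 kg bCOD/d.
Net sludge production P_X = 0.1869 × 2583 = 482.8 kg VSS/d.
Carbonaceous O₂ demand = substrate oxidised − cell-mass equivalent = 2583 − 1.42 × 482.8 = 1898 kg O₂/d.

R_O ≈ 1900 kg O₂/d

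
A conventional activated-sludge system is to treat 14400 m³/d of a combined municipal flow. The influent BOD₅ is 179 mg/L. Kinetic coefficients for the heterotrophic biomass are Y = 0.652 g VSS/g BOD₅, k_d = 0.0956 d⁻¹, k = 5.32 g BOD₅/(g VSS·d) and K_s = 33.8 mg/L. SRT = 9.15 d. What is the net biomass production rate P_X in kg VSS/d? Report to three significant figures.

P_X ≈ 886 kg VSS/d

Effluent substrate depends only on kinetics and SRT: S = K_s(1 + k_d θ_c) / [θ_c(Yk − k_d) − 1] = 33.8 × (1 + 0.0956 × 9.15) / [9.15 × (0.652 × 5.32 − 0.0956) − 1] = 63.37 / 29.86 = 2.122 mg/L.
Observed yield with endogenous decay: Y_obs = Y / (1 + k_d·θ_c) = 0.652 / (1 + 0.0956 × 9.15) = 0.652 / 1.875 = 0.3478 g VSS/g BOD₅.
ΔS = 179 − 2.12 = 176.9 mg/L, so the substrate removal rate is 14400 × 176.9/1000 = 2547 kg BOD₅/d.
Net biomass production P_X = Y_obs × Q·(S₀ − S) = 0.3478 × 2547 = 885.8 kg VSS/d.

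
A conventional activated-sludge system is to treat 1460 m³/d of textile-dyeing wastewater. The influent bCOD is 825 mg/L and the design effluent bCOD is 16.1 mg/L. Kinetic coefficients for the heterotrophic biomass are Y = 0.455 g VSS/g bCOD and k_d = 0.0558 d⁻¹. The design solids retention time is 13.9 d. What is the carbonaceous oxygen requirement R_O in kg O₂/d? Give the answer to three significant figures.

Observed yield with endogenous decay: Y_obs = Y / (1 + k_d·θ_c) = 0.455 / (1 + 0.0558 × 13.9) = 0.455 / 1.776 = 0.2562 g VSS/g bCOD.
Q·(S₀ − S) = 1460 × (825 − 16.1) × 10⁻³ = 1181 kg/d removed.
P_X = Y_obs·Q·(S₀ − S) = 0.2562 × 1181 = 302.6 kg VSS/d.
R_O = Q·ΔS − 1.42 P_X = 1181 − 429.7 = 751.3 kg O₂/d.

R_O ≈ 751 kg O₂/d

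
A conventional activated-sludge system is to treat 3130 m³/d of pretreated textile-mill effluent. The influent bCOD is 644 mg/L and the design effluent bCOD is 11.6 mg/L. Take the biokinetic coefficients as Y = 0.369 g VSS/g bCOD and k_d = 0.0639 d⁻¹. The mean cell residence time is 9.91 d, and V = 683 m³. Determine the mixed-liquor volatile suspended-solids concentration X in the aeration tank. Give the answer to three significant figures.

X ≈ 6490 mg/L

From V·X·(1 + k_d·θ_c) = Y·Q·(S₀ − S)·θ_c: X = 0.369 × 3130 × (644 − 11.6) × 9.91 / [683 × (1 + 0.0639 × 9.91)] = 6489 mg/L.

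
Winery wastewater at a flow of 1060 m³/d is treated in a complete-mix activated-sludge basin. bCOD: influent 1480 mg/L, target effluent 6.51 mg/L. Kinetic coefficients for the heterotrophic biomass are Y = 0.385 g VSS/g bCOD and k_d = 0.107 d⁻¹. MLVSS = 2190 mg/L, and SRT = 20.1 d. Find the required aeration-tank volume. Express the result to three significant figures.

V ≈ 1750 m³

From the SRT design equation V = Y Q (S₀−S) θ_c / [X (1 + k_d θ_c)] = 0.385 × 1060 × (1480 − 6.51) × 20.1 / [2190 × (1 + 0.107 × 20.1)] = 1.21×10^7 / 6900 = 1752 m³.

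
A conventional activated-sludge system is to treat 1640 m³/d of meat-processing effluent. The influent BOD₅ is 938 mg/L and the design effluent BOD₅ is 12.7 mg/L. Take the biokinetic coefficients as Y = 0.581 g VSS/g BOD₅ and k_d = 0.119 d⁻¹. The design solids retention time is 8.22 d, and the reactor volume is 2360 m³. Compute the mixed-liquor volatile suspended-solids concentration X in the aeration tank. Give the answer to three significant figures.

X ≈ 1550 mg/L

X = Y·Q·ΔS·θ_c / [V·(1 + k_d θ_c)] = 0.581 × 1640 × (938 − 12.7) × 8.22 / [2360 × (1 + 0.119 × 8.22)] = 1552 mg/L.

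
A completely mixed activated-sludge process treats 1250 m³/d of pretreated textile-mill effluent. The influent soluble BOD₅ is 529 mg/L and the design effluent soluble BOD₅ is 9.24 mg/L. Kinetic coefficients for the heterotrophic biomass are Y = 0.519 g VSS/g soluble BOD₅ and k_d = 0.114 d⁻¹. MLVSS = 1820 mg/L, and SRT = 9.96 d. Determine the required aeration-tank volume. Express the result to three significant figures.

V ≈ 864 m³

Rearranging the biomass balance for a CMAS with decay, V = Y·Q·ΔS·θ_c / [X·(1+k_d θ_c)] = 0.519 × 1250 × (529 − 9.24) × 9.96 / [1820 × (1 + 0.114 × 9.96)] = 3.36×10^6 / 3887 = 864.1 m³.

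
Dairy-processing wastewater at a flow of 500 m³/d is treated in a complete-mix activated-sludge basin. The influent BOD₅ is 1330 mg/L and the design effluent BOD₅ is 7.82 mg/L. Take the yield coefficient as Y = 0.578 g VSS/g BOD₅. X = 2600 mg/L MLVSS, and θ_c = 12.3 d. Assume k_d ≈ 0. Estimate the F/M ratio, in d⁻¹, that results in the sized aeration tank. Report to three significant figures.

F/M ≈ 0.141 d⁻¹

Biomass mass balance (decay neglected): V·X = Y·Q·(S₀ − S)·θ_c, so V = 0.578 × 500 × (1330 − 7.82) × 12.3 / 2600 = 1808 m³.
F/M = Q·S₀ / (V·X) = 500 × 1330 / (1808 × 2600) = 0.1415 g BOD₅·(g VSS·d)⁻¹.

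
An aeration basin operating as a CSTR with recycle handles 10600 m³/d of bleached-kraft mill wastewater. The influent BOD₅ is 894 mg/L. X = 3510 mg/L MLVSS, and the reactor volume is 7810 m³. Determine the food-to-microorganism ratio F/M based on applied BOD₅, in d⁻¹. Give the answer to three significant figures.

F/M = Q·S₀ / (V·X) = 10600 × 894 / (7810 × 3510) = 0.3457 g BOD₅·(g VSS·d)⁻¹.

F/M ≈ 0.346 d⁻¹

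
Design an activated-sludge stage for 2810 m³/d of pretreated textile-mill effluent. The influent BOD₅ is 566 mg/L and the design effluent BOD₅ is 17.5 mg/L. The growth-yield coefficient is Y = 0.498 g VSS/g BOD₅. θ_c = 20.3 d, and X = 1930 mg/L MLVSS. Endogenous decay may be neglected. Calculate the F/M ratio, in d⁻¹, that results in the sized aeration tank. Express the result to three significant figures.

With k_d = 0 the design equation reduces to V = Y Q (S₀−S) θ_c / X = 0.498 × 2810 × (566 − 17.5) × 20.3 / 1930 = 8073 m³.
F/M = applied load / biomass = Q·S₀/(V·X) = 2810 × 566 / (8073 × 1930) = 0.1021 d⁻¹.

F/M ≈ 0.102 d⁻¹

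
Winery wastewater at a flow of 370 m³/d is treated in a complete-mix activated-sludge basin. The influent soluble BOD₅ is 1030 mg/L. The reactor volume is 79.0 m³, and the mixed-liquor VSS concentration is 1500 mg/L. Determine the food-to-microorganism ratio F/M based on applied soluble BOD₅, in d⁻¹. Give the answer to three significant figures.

F/M ≈ 3.22 d⁻¹

Food-to-microorganism ratio F/M = Q S₀ / (V X) = 370 × 1030 / (79.00 × 1500) = 3.216 d⁻¹.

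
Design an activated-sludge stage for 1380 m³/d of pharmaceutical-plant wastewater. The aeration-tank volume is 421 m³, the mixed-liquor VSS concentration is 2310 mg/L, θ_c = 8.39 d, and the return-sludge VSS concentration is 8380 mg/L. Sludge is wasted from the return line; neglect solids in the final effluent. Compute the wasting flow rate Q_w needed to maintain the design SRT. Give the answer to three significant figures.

Wasting from the return line (neglecting effluent solids): Q_w = V·X / (θ_c·X_r) = 421.0 × 2310 / (8.39 × 8380) = 13.83 m³/d.

Q_w ≈ 13.8 m³/d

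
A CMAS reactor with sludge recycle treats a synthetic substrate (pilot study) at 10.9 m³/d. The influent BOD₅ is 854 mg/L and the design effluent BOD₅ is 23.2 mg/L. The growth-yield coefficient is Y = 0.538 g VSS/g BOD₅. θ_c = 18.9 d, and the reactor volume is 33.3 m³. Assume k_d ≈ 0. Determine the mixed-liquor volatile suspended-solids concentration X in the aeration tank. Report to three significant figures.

From V·X = Y·Q·(S₀ − S)·θ_c (decay neglected): X = 0.538 × 10.9 × (854 − 23.2) × 18.9 / 33.3 = 2765 mg/L.

X ≈ 2770 mg/L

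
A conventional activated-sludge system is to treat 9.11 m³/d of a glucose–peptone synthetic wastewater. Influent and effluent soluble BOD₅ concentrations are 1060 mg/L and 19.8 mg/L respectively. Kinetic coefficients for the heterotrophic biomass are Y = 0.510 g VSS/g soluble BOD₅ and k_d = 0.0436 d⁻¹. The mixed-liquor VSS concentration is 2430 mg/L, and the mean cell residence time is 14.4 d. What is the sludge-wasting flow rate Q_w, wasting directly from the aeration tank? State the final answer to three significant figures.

Q_w ≈ 1.22 m³/d

Rearranging the biomass balance for a CMAS with decay, V = Y·Q·ΔS·θ_c / [X·(1+k_d θ_c)] = 0.510 × 9.11 × (1060 − 19.8) × 14.4 / [2430 × (1 + 0.0436 × 14.4)] = 6.96×10^4 / 3956 = 17.59 m³.
Wasting from the aeration tank: Q_w = V / θ_c = 17.59 / 14.4 = 1.222 m³/d.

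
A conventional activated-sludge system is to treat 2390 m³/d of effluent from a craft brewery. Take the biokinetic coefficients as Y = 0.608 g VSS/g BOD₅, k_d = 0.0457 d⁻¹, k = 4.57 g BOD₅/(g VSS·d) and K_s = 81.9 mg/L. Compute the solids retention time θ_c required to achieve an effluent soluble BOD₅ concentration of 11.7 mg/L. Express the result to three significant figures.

At the target effluent, Y k S/(K_s+S) = 0.608×4.57×11.7/93.60 = 0.3473 d⁻¹.
θ_c = 1/(μ − k_d) = 1/(0.3473 − 0.0457) = 1/0.3016 = 3.315 d.

θ_c ≈ 3.32 d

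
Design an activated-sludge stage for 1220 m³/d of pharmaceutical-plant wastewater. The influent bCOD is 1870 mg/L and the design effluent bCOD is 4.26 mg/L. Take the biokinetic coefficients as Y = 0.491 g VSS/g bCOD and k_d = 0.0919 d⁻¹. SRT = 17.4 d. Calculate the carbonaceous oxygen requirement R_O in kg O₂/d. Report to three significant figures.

Y_obs = Y / (1 + k_d θ_c) = 0.491 / (1 + 0.0919 × 17.4) = 0.491 / 2.599 = 0.1889.
Substrate removed = Q·(S₀ − S) = 1220 m³/d × (1870 − 4.26) g/m³ = 2.28×10^6 g/d = 2276 kg/d.
Biomass synthesised: P_X = Y_obs × 2276 = 430.0 kg VSS/d.
R_O = Q·ΔS − 1.42 P_X = 2276 − 610.6 = 1666 kg O₂/d.

R_O ≈ 1670 kg O₂/d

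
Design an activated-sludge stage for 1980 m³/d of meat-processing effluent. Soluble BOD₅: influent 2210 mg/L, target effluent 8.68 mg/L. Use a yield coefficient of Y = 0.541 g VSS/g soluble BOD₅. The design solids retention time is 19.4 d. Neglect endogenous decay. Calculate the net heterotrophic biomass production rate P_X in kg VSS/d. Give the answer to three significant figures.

With endogenous decay neglected, the observed yield equals the true yield: Y_obs = Y = 0.541 g VSS/g soluble BOD₅.
ΔS = 2210 − 8.68 = 2201 mg/L, so the substrate removal rate is 1980 × 2201/1000 = 4359 kg soluble BOD₅/d.
Net biomass production P_X = Y_obs × Q·(S₀ − S) = 0.5410 × 4359 = 2358 kg VSS/d.

P_X ≈ 2360 kg VSS/d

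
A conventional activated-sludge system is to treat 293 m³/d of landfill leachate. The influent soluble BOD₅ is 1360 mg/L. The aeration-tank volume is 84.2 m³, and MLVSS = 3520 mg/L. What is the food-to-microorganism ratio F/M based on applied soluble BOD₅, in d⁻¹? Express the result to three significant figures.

F/M ≈ 1.34 d⁻¹

Food-to-microorganism ratio F/M = Q S₀ / (V X) = 293 × 1360 / (84.20 × 3520) = 1.344 d⁻¹.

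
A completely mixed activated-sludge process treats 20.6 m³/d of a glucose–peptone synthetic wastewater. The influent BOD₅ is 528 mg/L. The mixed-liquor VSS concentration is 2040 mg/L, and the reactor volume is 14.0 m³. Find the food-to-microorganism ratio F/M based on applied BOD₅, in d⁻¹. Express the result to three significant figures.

F/M = applied load / biomass = Q·S₀/(V·X) = 20.6 × 528 / (14.00 × 2040) = 0.3808 d⁻¹.

F/M ≈ 0.381 d⁻¹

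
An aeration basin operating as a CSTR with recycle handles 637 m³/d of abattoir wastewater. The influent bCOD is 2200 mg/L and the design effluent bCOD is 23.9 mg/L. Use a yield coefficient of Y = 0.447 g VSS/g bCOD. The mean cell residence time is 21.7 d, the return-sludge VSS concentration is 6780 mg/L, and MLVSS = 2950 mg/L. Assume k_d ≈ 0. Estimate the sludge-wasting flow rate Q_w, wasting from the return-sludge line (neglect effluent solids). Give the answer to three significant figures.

With k_d = 0 the design equation reduces to V = Y Q (S₀−S) θ_c / X = 0.447 × 637 × (2200 − 23.9) × 21.7 / 2950 = 4558 m³.
Q_w = (V·X)/(θ_c X_r) = 4558 × 2950 / (21.7 × 6780) = 91.39 m³/d.

Q_w ≈ 91.4 m³/d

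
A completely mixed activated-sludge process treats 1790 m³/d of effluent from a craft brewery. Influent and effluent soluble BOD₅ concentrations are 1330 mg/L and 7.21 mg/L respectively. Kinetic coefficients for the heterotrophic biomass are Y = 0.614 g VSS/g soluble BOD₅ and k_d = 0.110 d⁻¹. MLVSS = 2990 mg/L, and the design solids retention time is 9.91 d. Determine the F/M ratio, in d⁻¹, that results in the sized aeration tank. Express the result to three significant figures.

F/M ≈ 0.345 d⁻¹

Steady-state biomass mass balance: V·X·(1 + k_d·θ_c) = Y·Q·(S₀ − S)·θ_c, so V = 0.614 × 1790 × (1330 − 7.21) × 9.91 / [2990 × (1 + 0.110 × 9.91)] = 1.44×10^7 / 6249 = 2305 m³.
F/M = Q·S₀ / (V·X) = 1790 × 1330 / (2305 × 2990) = 0.3454 g soluble BOD₅·(g VSS·d)⁻¹.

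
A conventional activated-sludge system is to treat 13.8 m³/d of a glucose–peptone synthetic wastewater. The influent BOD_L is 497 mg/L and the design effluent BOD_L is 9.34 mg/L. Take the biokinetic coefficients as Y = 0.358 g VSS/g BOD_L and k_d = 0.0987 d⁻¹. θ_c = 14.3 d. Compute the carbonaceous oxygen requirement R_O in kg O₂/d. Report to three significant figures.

R_O ≈ 5.31 kg O₂/d

The observed yield is Y_obs = Y/(1 + k_d·θ_c) = 0.358 / (1 + 0.0987 × 14.3) = 0.358 / 2.411 = 0.1485 g VSS per g BOD_L removed.
ΔS = 497 − 9.34 = 487.7 mg/L, so the substrate removal rate is 13.8 × 487.7/1000 = 6.730 kg BOD_L/d.
Net sludge production P_X = 0.1485 × 6.730 = 0.9991 kg VSS/d.
R_O = Q·(S₀ − S) − 1.42·P_X = 6.730 − 1.42 × 0.9991 = 5.311 kg O₂/d.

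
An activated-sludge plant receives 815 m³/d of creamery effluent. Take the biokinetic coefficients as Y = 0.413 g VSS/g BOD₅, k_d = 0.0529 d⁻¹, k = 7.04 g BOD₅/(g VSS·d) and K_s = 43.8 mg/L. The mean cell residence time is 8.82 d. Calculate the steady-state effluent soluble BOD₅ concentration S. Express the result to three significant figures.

Effluent substrate depends only on kinetics and SRT: S = K_s(1 + k_d θ_c) / [θ_c(Yk − k_d) − 1] = 43.8 × (1 + 0.0529 × 8.82) / [8.82 × (0.413 × 7.04 − 0.0529) − 1] = 64.24 / 24.18 = 2.657 mg/L.

S ≈ 2.66 mg/L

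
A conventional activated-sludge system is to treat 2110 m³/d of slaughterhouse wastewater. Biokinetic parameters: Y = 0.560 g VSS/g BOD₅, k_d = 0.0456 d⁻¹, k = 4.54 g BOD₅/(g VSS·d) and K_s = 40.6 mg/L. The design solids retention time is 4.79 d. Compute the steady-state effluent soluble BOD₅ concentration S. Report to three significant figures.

Effluent substrate depends only on kinetics and SRT: S = K_s(1 + k_d θ_c) / [θ_c(Yk − k_d) − 1] = 40.6 × (1 + 0.0456 × 4.79) / [4.79 × (0.560 × 4.54 − 0.0456) − 1] = 49.47 / 10.96 = 4.514 mg/L.

S ≈ 4.51 mg/L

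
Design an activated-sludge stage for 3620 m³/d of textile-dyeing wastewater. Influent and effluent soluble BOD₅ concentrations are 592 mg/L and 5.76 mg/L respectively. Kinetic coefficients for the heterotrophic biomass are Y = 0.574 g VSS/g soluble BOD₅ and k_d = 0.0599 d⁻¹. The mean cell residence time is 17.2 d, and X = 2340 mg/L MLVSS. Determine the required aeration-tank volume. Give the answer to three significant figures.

V ≈ 4410 m³

From the SRT design equation V = Y Q (S₀−S) θ_c / [X (1 + k_d θ_c)] = 0.574 × 3620 × (592 − 5.76) × 17.2 / [2340 × (1 + 0.0599 × 17.2)] = 2.1×10^7 / 4751 = 4410 m³.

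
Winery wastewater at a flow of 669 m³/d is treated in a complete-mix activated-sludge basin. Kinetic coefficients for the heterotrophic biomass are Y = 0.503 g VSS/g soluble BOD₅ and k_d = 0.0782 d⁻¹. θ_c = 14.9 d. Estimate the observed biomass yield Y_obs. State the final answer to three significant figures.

Correct the yield for decay: Y_obs = Y/(1 + k_d θ_c) = 0.503 / (1 + 0.0782 × 14.9) = 0.503 / 2.165 = 0.2323.

Y_obs ≈ 0.232 g VSS/g soluble BOD₅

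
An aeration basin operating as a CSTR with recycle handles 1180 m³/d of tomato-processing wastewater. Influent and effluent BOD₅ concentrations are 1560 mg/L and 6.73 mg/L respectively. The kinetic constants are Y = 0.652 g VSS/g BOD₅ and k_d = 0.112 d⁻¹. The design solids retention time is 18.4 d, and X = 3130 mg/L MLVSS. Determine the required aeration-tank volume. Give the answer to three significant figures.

From the SRT design equation V = Y Q (S₀−S) θ_c / [X (1 + k_d θ_c)] = 0.652 × 1180 × (1560 − 6.73) × 18.4 / [3130 × (1 + 0.112 × 18.4)] = 2.2×10^7 / 9580 = 2295 m³.

V ≈ 2300 m³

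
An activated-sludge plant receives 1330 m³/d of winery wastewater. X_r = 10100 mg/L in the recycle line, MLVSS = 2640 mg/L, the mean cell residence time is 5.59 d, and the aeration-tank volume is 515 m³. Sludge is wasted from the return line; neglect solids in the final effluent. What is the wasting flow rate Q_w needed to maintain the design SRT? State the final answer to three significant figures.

Q_w = (V·X)/(θ_c X_r) = 515.0 × 2640 / (5.59 × 10100) = 24.08 m³/d.

Q_w ≈ 24.1 m³/d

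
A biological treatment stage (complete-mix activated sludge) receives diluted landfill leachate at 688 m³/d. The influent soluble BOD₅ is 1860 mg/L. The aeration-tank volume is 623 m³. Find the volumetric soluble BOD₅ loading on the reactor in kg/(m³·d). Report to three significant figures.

Volumetric loading L_v = Q·S₀ / V = 688 × 1860 g/m³ / 623.0 m³ = 2054 g/(m³·d) = 2.054 kg soluble BOD₅/(m³·d).

L_v ≈ 2.05 kg soluble BOD₅/(m³·d)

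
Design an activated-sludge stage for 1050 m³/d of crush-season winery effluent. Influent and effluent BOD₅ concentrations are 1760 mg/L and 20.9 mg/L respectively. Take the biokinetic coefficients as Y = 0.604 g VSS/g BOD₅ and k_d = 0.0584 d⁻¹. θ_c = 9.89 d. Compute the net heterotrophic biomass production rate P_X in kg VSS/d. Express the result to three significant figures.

Observed yield with endogenous decay: Y_obs = Y / (1 + k_d·θ_c) = 0.604 / (1 + 0.0584 × 9.89) = 0.604 / 1.578 = 0.3829 g VSS/g BOD₅.
Q·(S₀ − S) = 1050 × (1760 − 20.9) × 10⁻³ = 1826 kg/d removed.
Biomass produced: P_X = Y_obs·Q·ΔS = 0.3829 × 1826 ≈ 699.1 kg VSS/d.

P_X ≈ 699 kg VSS/d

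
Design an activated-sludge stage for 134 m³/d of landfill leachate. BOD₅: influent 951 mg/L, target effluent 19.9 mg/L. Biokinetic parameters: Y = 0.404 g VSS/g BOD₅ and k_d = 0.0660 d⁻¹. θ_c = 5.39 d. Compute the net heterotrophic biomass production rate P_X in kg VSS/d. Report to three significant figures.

P_X ≈ 37.2 kg VSS/d

Y_obs = Y / (1 + k_d θ_c) = 0.404 / (1 + 0.0660 × 5.39) = 0.404 / 1.356 = 0.2980.
Mass of BOD₅ removed per day: Q(S₀ − S) = 134 × 931.1 g/m³ = 124.8 kg/d.
Net biomass production P_X = Y_obs × Q·(S₀ − S) = 0.2980 × 124.8 = 37.18 kg VSS/d.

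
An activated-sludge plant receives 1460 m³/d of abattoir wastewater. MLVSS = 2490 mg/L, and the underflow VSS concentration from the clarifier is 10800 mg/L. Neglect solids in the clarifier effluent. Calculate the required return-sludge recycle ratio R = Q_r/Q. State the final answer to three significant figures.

Mass balance around the secondary clarifier (neglecting effluent solids): R = X / (X_r − X) = 2490 / (10800 − 2490) = 0.2996.

R ≈ 0.300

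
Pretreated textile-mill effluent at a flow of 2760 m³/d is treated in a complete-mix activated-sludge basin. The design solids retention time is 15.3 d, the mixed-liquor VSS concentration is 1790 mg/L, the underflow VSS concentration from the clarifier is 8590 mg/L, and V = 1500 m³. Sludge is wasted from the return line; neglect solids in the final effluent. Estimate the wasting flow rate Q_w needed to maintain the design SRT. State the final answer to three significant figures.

θ_c = V·X/(Q_w·X_r) when wasting from the recycle, so Q_w = V·X/(θ_c·X_r) = 1500 × 1790 / (15.3 × 8590) = 20.43 m³/d.

Q_w ≈ 20.4 m³/d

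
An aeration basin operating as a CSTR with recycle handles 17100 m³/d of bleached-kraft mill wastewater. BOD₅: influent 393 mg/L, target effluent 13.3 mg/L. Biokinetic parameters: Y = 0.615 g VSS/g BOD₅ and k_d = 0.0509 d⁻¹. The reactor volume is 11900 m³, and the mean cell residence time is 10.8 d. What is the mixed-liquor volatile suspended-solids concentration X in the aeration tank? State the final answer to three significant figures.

From V·X·(1 + k_d·θ_c) = Y·Q·(S₀ − S)·θ_c: X = 0.615 × 17100 × (393 − 13.3) × 10.8 / [11900 × (1 + 0.0509 × 10.8)] = 2338 mg/L.

X ≈ 2340 mg/L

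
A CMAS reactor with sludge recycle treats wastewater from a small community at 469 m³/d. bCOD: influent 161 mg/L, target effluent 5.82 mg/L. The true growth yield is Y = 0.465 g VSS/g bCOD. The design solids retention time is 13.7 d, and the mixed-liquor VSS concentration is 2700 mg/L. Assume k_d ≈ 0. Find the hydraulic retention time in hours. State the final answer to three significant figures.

Biomass mass balance (decay neglected): V·X = Y·Q·(S₀ − S)·θ_c, so V = 0.465 × 469 × (161 − 5.82) × 13.7 / 2700 = 171.7 m³.
Hydraulic retention time τ = V/Q = 171.7 / 469 = 0.3661 d = 8.787 h.

τ ≈ 8.79 h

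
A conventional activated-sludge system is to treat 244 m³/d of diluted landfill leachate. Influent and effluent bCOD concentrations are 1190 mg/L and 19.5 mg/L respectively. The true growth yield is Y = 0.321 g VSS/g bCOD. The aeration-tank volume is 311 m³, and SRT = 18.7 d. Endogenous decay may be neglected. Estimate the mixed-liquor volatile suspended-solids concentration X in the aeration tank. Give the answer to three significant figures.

X = Y·Q·ΔS·θ_c / V = 0.321 × 244 × (1190 − 19.5) × 18.7 / 311 = 5512 mg/L.

X ≈ 5510 mg/L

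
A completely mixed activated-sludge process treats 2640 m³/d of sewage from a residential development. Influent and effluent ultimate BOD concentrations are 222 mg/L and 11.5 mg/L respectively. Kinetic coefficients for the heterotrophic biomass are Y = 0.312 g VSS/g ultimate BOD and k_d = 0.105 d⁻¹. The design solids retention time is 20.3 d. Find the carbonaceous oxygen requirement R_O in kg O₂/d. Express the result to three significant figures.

R_O ≈ 477 kg O₂/d

Observed yield with endogenous decay: Y_obs = Y / (1 + k_d·θ_c) = 0.312 / (1 + 0.105 × 20.3) = 0.312 / 3.131 = 0.09963 g VSS/g ultimate BOD.
ΔS = 222 − 11.5 = 210.5 mg/L, so the substrate removal rate is 2640 × 210.5/1000 = 555.7 kg ultimate BOD/d.
Net sludge production P_X = 0.09963 × 555.7 = 55.37 kg VSS/d.
R_O = Q·ΔS − 1.42 P_X = 555.7 − 78.62 = 477.1 kg O₂/d.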